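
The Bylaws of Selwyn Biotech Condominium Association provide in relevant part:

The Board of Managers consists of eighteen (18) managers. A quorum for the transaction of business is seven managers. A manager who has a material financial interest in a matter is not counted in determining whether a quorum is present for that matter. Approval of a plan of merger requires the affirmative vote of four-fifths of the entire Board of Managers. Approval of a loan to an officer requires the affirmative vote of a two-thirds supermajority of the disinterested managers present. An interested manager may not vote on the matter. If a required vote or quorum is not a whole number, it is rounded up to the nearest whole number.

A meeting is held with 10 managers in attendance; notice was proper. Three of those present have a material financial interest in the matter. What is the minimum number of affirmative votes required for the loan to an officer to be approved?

The loan to an officer requires two-thirds of the disinterested managers present (10 − 3 = 7).
2/3 of 7 = 4.67, rounded up to 5.

5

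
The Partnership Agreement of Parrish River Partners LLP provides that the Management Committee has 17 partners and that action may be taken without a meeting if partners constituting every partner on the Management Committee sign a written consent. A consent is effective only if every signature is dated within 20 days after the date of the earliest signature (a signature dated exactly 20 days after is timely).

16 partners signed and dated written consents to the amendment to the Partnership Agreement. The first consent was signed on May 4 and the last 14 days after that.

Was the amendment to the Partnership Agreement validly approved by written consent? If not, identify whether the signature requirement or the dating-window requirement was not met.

Not effective — insufficient signatures.

Signatures required: every one of 17 — unanimous means all 17, so 17 needed; 16 signed. Insufficient.
Dating window: the latest signature is 14 days after the earliest; the limit is 20 days. Within the window.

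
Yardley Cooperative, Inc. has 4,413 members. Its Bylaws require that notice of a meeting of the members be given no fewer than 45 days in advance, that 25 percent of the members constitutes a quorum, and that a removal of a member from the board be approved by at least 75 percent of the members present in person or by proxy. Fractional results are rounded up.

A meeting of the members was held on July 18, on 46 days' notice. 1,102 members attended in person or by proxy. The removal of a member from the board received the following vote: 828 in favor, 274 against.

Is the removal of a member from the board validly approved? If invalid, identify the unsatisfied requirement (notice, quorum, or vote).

Notice: 46 days given; 45 required. Satisfied.
Quorum: 25% of 4,413 = 1,103.25, rounded up to 1,104; 1,102 present. Not satisfied.
Vote: requires three-fourths of those present (1,102); 3/4 of 1102 = 826.50, rounded up to 827, so 827 needed; 828 in favor. Satisfied.

Invalid — quorum requirement not satisfied.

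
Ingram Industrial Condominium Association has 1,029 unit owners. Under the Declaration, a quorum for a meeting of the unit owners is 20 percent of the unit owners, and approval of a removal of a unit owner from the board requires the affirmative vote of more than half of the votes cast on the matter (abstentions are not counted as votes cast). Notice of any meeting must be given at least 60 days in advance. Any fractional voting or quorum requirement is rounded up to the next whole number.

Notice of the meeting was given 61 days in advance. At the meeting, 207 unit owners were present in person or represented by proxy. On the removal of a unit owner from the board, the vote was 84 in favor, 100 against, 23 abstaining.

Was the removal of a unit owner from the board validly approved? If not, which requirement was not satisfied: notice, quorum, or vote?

Invalid — vote requirement not satisfied.

Notice: 61 days given; 60 required. Satisfied.
Quorum: 20% of 1,029 = 205.80, rounded up to 206; 207 present. Satisfied.
Vote: requires a majority of the votes cast (207 − 23 abstaining = 184); a majority of 184 is 93, so 93 needed; 84 in favor. Not satisfied.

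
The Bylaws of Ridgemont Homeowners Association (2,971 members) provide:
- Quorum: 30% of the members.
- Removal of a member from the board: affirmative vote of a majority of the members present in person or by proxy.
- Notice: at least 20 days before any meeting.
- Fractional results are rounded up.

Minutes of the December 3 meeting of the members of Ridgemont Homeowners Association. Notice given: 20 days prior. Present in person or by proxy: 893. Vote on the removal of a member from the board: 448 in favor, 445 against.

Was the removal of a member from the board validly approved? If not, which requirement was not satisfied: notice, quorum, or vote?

Valid — all requirements satisfied.

Notice: 20 days given; 20 required. Satisfied.
Quorum: 30% of 2,971 = 891.30, rounded up to 892; 893 present. Satisfied.
Vote: requires a majority of those present (893); a majority of 893 is 447, so 447 needed; 448 in favor. Satisfied.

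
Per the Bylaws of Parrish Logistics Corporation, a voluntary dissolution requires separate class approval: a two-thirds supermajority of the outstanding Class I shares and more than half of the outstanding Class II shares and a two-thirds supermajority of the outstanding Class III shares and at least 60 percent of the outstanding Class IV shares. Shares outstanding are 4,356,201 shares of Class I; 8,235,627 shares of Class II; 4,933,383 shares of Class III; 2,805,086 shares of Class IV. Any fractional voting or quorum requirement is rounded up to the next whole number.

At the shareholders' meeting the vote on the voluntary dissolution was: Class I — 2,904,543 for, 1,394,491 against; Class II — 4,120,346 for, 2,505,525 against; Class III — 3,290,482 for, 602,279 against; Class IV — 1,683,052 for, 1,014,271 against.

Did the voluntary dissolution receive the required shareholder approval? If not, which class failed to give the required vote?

Approved — every class gave the required vote.

Class I: 2/3 of 4356201 = 2904134; 2,904,134 required, 2,904,543 in favor — approved.
Class II: a majority of 8235627 is 4117814; 4,117,814 required, 4,120,346 in favor — approved.
Class III: 2/3 of 4933383 = 3288922; 3,288,922 required, 3,290,482 in favor — approved.
Class IV: 3/5 of 2805086 = 1683051.60, rounded up to 1683052; 1,683,052 required, 1,683,052 in favor — approved.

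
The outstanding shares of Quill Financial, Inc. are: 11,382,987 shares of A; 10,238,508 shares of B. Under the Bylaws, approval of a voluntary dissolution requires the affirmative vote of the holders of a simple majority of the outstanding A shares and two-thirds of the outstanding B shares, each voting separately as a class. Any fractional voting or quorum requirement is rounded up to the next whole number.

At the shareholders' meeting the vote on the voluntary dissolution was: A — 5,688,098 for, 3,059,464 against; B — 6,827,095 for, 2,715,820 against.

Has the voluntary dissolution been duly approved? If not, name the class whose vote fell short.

Not approved — the A shares did not give the required vote.

A: a majority of 11382987 is 5691494; 5,691,494 required, 5,688,098 in favor — not approved.
B: 2/3 of 10238508 = 6825672; 6,825,672 required, 6,827,095 in favor — approved.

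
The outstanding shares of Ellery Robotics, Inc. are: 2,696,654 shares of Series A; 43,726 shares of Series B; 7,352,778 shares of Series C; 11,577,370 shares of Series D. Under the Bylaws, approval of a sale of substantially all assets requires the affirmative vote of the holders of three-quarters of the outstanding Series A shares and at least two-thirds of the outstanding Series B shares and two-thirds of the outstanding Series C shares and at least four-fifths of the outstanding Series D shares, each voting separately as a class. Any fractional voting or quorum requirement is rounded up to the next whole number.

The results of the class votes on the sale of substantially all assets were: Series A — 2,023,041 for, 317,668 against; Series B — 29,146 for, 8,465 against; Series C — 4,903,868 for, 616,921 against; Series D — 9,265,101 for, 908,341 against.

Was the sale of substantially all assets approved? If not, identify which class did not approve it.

Not approved — the Series B shares did not give the required vote.

Series A: 3/4 of 2696654 = 2022490.50, rounded up to 2022491; 2,022,491 required, 2,023,041 in favor — approved.
Series B: 2/3 of 43726 = 29150.67, rounded up to 29151; 29,151 required, 29,146 in favor — not approved.
Series C: 2/3 of 7352778 = 4901852; 4,901,852 required, 4,903,868 in favor — approved.
Series D: 4/5 of 11577370 = 9261896; 9,261,896 required, 9,265,101 in favor — approved.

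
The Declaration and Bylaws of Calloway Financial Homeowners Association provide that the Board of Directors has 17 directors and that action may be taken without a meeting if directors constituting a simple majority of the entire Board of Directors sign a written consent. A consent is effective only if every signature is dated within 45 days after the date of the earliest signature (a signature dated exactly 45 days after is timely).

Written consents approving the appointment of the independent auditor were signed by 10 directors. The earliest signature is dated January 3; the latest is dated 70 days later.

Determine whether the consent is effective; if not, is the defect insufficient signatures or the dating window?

Signatures required: a simple majority of 17 — a majority of 17 is 9, so 9 needed; 10 signed. Sufficient.
Dating window: the latest signature is 70 days after the earliest; the limit is 45 days. Outside the window.

Not effective — dating-window requirement not satisfied.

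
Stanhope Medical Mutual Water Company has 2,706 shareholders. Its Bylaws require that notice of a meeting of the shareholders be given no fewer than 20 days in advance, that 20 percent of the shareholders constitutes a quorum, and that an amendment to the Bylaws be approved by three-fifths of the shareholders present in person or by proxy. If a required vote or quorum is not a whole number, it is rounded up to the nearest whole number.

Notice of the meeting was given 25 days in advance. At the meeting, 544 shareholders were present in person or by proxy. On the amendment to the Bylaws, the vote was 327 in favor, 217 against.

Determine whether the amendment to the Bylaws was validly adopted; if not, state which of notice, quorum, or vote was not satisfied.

Notice: 25 days given; 20 required. Satisfied.
Quorum: 20% of 2,706 = 541.20, rounded up to 542; 544 present. Satisfied.
Vote: requires three-fifths of those present (544); 3/5 of 544 = 326.40, rounded up to 327, so 327 needed; 327 in favor. Satisfied.

Valid — all requirements satisfied.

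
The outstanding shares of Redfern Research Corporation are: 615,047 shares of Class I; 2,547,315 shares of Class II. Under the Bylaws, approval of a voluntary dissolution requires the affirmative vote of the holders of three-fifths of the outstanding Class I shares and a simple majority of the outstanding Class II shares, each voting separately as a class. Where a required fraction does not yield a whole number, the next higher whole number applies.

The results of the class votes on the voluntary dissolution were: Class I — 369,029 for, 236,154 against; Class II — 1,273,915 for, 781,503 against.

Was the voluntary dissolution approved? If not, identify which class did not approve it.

Approved — every class gave the required vote.

Class I: 3/5 of 615047 = 369028.20, rounded up to 369029; 369,029 required, 369,029 in favor — approved.
Class II: a majority of 2547315 is 1273658; 1,273,658 required, 1,273,915 in favor — approved.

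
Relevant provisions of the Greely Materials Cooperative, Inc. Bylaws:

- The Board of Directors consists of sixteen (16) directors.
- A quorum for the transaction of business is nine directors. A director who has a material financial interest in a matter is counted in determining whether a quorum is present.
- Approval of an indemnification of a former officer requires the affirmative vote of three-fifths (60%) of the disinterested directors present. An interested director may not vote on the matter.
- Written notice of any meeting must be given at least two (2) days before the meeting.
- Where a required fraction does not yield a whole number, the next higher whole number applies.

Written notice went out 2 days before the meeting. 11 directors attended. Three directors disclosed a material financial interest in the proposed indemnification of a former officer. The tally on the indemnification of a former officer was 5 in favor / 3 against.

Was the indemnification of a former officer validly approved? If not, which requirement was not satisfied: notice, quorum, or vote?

Valid — all requirements satisfied.

Notice: 2 days given; 2 required (2 ≥ 2). Satisfied.
Quorum: 11 present (interested directors count toward quorum); quorum is 9. Satisfied.
Vote: the indemnification of a former officer requires three-fifths of the disinterested directors present (11 − 3 = 8). 3/5 of 8 = 4.80, rounded up to 5, so 5 affirmative votes are needed; 5 voted in favor. Satisfied.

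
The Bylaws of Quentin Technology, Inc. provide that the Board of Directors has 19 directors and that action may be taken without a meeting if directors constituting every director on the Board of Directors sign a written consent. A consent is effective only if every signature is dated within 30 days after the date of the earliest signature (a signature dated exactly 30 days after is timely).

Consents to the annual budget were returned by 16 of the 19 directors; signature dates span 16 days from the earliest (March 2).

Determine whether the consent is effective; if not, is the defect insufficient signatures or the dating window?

Signatures required: all of 19 — unanimous means all 19, so 19 needed; 16 signed. Insufficient.
Dating window: the latest signature is 16 days after the earliest; the limit is 30 days. Within the window.

Not effective — insufficient signatures.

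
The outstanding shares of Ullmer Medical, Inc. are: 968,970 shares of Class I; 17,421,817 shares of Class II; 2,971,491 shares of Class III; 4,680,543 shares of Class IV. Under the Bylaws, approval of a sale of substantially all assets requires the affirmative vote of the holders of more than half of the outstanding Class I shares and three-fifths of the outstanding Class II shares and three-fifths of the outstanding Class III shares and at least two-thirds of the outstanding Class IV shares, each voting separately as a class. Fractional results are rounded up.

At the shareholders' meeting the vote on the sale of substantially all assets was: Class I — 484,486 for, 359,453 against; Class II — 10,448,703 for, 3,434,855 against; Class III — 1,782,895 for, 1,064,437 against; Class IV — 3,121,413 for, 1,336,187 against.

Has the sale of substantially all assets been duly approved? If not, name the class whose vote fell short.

Class I: a majority of 968970 is 484486; 484,486 required, 484,486 in favor — approved.
Class II: 3/5 of 17421817 = 10453090.20, rounded up to 10453091; 10,453,091 required, 10,448,703 in favor — not approved.
Class III: 3/5 of 2971491 = 1782894.60, rounded up to 1782895; 1,782,895 required, 1,782,895 in favor — approved.
Class IV: 2/3 of 4680543 = 3120362; 3,120,362 required, 3,121,413 in favor — approved.

Not approved — the Class II shares did not give the required vote.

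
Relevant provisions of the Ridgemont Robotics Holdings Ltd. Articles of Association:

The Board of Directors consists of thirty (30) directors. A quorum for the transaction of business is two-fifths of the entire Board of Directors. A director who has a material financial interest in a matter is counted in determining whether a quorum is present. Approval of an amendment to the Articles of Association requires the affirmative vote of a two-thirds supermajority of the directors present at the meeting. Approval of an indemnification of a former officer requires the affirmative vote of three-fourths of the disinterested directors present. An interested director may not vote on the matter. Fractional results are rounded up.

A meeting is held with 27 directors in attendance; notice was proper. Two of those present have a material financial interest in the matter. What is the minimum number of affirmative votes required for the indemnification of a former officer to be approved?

The indemnification of a former officer requires three-fourths of the disinterested directors present (27 − 2 = 25).
3/4 of 25 = 18.75, rounded up to 19.

19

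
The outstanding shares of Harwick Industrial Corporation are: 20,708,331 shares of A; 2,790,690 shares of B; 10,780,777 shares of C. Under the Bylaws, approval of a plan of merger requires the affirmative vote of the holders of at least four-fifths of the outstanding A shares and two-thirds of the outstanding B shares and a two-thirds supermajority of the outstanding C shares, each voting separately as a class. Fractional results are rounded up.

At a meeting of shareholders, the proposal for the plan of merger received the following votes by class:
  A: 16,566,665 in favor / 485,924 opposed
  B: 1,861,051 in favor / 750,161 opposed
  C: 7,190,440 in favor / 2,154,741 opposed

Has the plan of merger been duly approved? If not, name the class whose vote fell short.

A: 4/5 of 20708331 = 16566664.80, rounded up to 16566665; 16,566,665 required, 16,566,665 in favor — approved.
B: 2/3 of 2790690 = 1860460; 1,860,460 required, 1,861,051 in favor — approved.
C: 2/3 of 10780777 = 7187184.67, rounded up to 7187185; 7,187,185 required, 7,190,440 in favor — approved.

Approved — every class gave the required vote.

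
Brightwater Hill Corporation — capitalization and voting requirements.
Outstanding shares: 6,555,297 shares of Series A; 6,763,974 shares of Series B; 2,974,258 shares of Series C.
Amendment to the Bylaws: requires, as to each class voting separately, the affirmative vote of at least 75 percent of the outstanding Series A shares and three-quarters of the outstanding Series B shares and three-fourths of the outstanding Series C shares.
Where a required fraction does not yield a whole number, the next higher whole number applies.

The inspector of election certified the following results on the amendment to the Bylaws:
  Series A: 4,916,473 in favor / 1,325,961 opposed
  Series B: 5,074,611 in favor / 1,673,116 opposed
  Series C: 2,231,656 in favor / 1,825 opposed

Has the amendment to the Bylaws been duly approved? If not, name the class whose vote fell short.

Series A: 3/4 of 6555297 = 4916472.75, rounded up to 4916473; 4,916,473 required, 4,916,473 in favor — approved.
Series B: 3/4 of 6763974 = 5072980.50, rounded up to 5072981; 5,072,981 required, 5,074,611 in favor — approved.
Series C: 3/4 of 2974258 = 2230693.50, rounded up to 2230694; 2,230,694 required, 2,231,656 in favor — approved.

Approved — every class gave the required vote.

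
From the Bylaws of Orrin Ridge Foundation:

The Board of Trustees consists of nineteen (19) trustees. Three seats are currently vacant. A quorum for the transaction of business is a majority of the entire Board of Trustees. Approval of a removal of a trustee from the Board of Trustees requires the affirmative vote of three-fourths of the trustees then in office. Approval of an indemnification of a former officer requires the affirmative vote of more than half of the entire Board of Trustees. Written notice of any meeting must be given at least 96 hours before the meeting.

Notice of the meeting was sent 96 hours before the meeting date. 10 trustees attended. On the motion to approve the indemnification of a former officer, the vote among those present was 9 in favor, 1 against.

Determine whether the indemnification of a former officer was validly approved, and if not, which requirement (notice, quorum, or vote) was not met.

Invalid — vote requirement not satisfied.

Notice: 96 hours given; 96 required (96 ≥ 96). Satisfied.
Quorum: 10 present; quorum is 10. Satisfied.
Vote: the indemnification of a former officer requires a majority of the entire Board of Trustees (19). A majority of 19 is 10, so 10 affirmative votes are needed; 9 voted in favor. Not satisfied.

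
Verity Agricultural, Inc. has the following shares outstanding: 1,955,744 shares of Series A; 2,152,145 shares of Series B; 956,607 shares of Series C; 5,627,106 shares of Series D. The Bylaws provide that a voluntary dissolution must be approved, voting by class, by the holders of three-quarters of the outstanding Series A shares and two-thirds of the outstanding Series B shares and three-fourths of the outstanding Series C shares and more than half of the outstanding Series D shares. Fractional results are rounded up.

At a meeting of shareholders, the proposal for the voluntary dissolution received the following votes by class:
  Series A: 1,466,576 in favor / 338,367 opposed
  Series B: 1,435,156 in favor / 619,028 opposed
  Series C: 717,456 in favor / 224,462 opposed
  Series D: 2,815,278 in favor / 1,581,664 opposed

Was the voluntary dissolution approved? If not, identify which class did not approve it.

Not approved — the Series A shares did not give the required vote.

Series A: 3/4 of 1955744 = 1466808; 1,466,808 required, 1,466,576 in favor — not approved.
Series B: 2/3 of 2152145 = 1434763.33, rounded up to 1434764; 1,434,764 required, 1,435,156 in favor — approved.
Series C: 3/4 of 956607 = 717455.25, rounded up to 717456; 717,456 required, 717,456 in favor — approved.
Series D: a majority of 5627106 is 2813554; 2,813,554 required, 2,815,278 in favor — approved.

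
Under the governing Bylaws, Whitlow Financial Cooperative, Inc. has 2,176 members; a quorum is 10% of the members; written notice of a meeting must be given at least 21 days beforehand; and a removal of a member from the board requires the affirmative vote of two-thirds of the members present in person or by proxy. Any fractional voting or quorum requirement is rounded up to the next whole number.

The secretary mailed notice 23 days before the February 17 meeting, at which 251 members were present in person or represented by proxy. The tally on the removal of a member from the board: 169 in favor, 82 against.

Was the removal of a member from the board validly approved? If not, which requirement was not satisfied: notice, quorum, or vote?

Valid — all requirements satisfied.

Notice: 23 days given; 21 required. Satisfied.
Quorum: 10% of 2,176 = 217.60, rounded up to 218; 251 present. Satisfied.
Vote: requires two-thirds of those present (251); 2/3 of 251 = 167.33, rounded up to 168, so 168 needed; 169 in favor. Satisfied.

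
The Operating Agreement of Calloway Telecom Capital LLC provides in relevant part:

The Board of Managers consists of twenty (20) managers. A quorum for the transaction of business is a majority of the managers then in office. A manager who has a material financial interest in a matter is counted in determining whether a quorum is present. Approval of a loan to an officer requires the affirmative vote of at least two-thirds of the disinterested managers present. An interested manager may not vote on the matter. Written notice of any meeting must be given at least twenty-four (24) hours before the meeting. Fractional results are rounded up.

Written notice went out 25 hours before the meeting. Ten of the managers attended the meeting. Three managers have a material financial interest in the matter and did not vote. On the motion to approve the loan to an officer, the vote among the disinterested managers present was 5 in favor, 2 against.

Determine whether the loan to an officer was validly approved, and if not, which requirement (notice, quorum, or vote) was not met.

Invalid — quorum requirement not satisfied.

Notice: 25 hours given; 24 required (25 ≥ 24). Satisfied.
Quorum: 10 present (interested managers count toward quorum); quorum is 11. Not satisfied.
Vote: the loan to an officer requires two-thirds of the disinterested managers present (10 − 3 = 7). 2/3 of 7 = 4.67, rounded up to 5, so 5 affirmative votes are needed; 5 voted in favor. Satisfied. (Moot — without a quorum no business can be validly transacted.)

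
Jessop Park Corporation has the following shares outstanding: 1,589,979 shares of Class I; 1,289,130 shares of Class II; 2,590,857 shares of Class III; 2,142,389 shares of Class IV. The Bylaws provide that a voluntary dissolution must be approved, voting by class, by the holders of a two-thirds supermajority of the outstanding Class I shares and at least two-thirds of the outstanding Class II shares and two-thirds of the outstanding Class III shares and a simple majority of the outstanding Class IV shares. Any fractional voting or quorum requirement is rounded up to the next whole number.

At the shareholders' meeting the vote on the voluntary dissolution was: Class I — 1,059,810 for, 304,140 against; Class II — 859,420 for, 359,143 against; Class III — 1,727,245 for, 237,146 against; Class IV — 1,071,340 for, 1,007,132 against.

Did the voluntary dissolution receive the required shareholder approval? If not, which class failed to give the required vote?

Class I: 2/3 of 1589979 = 1059986; 1,059,986 required, 1,059,810 in favor — not approved.
Class II: 2/3 of 1289130 = 859420; 859,420 required, 859,420 in favor — approved.
Class III: 2/3 of 2590857 = 1727238; 1,727,238 required, 1,727,245 in favor — approved.
Class IV: a majority of 2142389 is 1071195; 1,071,195 required, 1,071,340 in favor — approved.

Not approved — the Class I shares did not give the required vote.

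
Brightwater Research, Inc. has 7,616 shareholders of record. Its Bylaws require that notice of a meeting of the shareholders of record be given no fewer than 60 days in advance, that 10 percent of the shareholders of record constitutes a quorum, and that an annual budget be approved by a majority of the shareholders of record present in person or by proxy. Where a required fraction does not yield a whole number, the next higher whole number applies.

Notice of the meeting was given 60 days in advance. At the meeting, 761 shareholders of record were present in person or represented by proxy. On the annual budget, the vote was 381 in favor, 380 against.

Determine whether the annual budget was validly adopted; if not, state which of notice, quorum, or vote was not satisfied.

Invalid — quorum requirement not satisfied.

Notice: 60 days given; 60 required. Satisfied.
Quorum: 10% of 7,616 = 761.60, rounded up to 762; 761 present. Not satisfied.
Vote: requires a majority of those present (761); a majority of 761 is 381, so 381 needed; 381 in favor. Satisfied.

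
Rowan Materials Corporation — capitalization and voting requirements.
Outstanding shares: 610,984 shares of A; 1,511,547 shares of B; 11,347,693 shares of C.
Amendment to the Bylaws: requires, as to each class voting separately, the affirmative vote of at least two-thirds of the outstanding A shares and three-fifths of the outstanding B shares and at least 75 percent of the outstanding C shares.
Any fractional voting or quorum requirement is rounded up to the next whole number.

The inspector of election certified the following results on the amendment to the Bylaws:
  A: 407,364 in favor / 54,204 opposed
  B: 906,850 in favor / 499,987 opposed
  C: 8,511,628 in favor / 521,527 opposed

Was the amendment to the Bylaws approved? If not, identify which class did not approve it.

A: 2/3 of 610984 = 407322.67, rounded up to 407323; 407,323 required, 407,364 in favor — approved.
B: 3/5 of 1511547 = 906928.20, rounded up to 906929; 906,929 required, 906,850 in favor — not approved.
C: 3/4 of 11347693 = 8510769.75, rounded up to 8510770; 8,510,770 required, 8,511,628 in favor — approved.

Not approved — the B shares did not give the required vote.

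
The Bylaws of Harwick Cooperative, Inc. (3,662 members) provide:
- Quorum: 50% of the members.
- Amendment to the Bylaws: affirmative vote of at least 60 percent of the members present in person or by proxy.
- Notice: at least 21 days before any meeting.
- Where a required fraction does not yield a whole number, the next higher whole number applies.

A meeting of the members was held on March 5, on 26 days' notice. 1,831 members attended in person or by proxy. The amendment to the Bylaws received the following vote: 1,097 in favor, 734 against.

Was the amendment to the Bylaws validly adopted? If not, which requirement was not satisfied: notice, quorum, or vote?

Notice: 26 days given; 21 required. Satisfied.
Quorum: 50% of 3,662 = 1,831; 1,831 present. Satisfied.
Vote: requires three-fifths of those present (1,831); 3/5 of 1831 = 1098.60, rounded up to 1099, so 1,099 needed; 1,097 in favor. Not satisfied.

Invalid — vote requirement not satisfied.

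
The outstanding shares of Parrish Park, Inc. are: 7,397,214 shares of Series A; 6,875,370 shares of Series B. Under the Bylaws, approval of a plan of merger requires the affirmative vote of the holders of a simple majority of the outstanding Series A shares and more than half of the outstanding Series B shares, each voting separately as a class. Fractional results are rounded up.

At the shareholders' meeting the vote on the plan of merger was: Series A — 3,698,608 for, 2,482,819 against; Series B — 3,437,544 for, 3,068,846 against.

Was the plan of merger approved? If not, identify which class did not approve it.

Not approved — the Series B shares did not give the required vote.

Series A: a majority of 7397214 is 3698608; 3,698,608 required, 3,698,608 in favor — approved.
Series B: a majority of 6875370 is 3437686; 3,437,686 required, 3,437,544 in favor — not approved.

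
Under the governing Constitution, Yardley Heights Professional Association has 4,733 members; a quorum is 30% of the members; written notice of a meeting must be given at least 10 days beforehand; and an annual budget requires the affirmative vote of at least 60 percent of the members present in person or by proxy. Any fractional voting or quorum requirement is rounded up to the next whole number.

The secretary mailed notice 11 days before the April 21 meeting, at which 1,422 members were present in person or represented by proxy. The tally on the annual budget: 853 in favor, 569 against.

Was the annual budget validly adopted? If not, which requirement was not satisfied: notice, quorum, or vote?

Notice: 11 days given; 10 required. Satisfied.
Quorum: 30% of 4,733 = 1,419.90, rounded up to 1,420; 1,422 present. Satisfied.
Vote: requires three-fifths of those present (1,422); 3/5 of 1422 = 853.20, rounded up to 854, so 854 needed; 853 in favor. Not satisfied.

Invalid — vote requirement not satisfied.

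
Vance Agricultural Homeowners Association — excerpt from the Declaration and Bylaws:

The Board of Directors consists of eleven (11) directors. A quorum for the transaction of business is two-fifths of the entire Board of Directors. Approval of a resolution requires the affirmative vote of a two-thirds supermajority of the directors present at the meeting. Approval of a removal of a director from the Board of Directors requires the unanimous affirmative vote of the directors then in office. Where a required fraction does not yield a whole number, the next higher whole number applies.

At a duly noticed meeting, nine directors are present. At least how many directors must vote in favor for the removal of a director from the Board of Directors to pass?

The removal of a director from the Board of Directors requires the unanimous vote of the directors then in office (11).
Unanimous means all 11.
(Only 9 can vote, so the removal of a director from the Board of Directors cannot pass at this meeting, but the required vote is still 11.)

11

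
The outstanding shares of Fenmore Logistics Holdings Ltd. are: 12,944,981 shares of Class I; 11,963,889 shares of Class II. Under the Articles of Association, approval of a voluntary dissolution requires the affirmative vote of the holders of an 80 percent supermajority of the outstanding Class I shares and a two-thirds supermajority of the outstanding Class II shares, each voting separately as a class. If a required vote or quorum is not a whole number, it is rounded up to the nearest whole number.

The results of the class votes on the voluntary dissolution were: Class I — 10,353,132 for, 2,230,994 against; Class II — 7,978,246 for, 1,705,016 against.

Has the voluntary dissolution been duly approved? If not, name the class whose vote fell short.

Not approved — the Class I shares did not give the required vote.

Class I: 4/5 of 12944981 = 10355984.80, rounded up to 10355985; 10,355,985 required, 10,353,132 in favor — not approved.
Class II: 2/3 of 11963889 = 7975926; 7,975,926 required, 7,978,246 in favor — approved.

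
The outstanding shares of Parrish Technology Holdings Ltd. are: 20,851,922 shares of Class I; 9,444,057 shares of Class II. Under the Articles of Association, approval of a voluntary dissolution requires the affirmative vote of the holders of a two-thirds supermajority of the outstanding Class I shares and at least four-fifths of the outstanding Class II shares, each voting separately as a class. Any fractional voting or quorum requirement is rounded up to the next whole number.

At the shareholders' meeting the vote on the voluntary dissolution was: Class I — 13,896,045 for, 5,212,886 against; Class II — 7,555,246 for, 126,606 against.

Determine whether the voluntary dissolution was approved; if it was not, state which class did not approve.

Class I: 2/3 of 20851922 = 13901281.33, rounded up to 13901282; 13,901,282 required, 13,896,045 in favor — not approved.
Class II: 4/5 of 9444057 = 7555245.60, rounded up to 7555246; 7,555,246 required, 7,555,246 in favor — approved.

Not approved — the Class I shares did not give the required vote.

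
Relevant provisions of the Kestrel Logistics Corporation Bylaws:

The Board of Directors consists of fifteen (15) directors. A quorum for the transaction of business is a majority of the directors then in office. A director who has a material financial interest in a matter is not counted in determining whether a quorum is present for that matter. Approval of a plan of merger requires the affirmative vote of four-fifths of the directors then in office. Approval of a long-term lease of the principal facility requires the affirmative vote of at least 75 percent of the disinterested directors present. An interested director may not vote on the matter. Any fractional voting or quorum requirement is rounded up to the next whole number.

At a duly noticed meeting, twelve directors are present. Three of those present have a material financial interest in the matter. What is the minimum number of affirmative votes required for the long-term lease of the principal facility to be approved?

The long-term lease of the principal facility requires three-fourths of the disinterested directors present (12 − 3 = 9).
3/4 of 9 = 6.75, rounded up to 7.

7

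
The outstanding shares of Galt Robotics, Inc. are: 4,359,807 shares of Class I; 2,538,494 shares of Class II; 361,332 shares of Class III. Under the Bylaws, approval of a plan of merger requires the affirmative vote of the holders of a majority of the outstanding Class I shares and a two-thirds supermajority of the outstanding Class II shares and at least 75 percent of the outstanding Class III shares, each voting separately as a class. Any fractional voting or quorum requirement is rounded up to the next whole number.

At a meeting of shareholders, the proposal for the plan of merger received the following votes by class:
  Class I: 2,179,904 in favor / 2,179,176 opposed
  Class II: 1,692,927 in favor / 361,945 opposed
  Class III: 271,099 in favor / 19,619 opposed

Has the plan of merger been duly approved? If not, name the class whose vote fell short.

Class I: a majority of 4359807 is 2179904; 2,179,904 required, 2,179,904 in favor — approved.
Class II: 2/3 of 2538494 = 1692329.33, rounded up to 1692330; 1,692,330 required, 1,692,927 in favor — approved.
Class III: 3/4 of 361332 = 270999; 270,999 required, 271,099 in favor — approved.

Approved — every class gave the required vote.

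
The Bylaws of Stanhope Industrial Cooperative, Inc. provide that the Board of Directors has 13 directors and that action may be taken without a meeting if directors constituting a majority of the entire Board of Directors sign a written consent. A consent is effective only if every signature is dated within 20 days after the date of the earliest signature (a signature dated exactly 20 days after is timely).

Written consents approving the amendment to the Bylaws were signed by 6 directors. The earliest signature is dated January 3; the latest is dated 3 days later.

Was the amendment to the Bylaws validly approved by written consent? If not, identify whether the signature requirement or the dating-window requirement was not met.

Signatures required: a majority of 13 — a majority of 13 is 7, so 7 needed; 6 signed. Insufficient.
Dating window: the latest signature is 3 days after the earliest; the limit is 20 days. Within the window.

Not effective — insufficient signatures.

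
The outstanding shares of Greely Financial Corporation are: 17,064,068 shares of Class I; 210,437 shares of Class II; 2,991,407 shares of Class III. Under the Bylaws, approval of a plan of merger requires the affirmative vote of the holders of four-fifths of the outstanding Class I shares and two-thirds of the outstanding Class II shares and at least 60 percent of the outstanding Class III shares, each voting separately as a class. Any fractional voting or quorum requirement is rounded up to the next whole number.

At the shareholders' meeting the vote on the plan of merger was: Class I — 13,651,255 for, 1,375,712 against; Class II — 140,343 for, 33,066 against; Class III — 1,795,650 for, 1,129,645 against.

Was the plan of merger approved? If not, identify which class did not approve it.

Approved — every class gave the required vote.

Class I: 4/5 of 17064068 = 13651254.40, rounded up to 13651255; 13,651,255 required, 13,651,255 in favor — approved.
Class II: 2/3 of 210437 = 140291.33, rounded up to 140292; 140,292 required, 140,343 in favor — approved.
Class III: 3/5 of 2991407 = 1794844.20, rounded up to 1794845; 1,794,845 required, 1,795,650 in favor — approved.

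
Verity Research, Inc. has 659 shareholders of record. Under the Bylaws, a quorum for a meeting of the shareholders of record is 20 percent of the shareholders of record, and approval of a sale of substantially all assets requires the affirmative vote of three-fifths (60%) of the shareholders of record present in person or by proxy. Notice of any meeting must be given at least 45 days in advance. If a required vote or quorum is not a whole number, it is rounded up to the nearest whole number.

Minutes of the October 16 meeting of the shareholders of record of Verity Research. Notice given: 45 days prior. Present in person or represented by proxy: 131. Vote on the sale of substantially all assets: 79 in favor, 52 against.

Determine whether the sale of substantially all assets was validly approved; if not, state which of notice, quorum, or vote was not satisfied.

Notice: 45 days given; 45 required. Satisfied.
Quorum: 20% of 659 = 131.80, rounded up to 132; 131 present. Not satisfied.
Vote: requires three-fifths of those present (131); 3/5 of 131 = 78.60, rounded up to 79, so 79 needed; 79 in favor. Satisfied.

Invalid — quorum requirement not satisfied.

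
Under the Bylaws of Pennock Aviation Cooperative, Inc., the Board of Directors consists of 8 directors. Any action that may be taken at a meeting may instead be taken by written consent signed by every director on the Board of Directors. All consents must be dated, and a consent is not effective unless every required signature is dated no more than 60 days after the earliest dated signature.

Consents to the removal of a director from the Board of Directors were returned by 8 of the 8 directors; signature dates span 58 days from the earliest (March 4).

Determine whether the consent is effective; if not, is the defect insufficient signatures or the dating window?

Signatures required: every one of 8 — unanimous means all 8, so 8 needed; 8 signed. Sufficient.
Dating window: the latest signature is 58 days after the earliest; the limit is 60 days. Within the window.

Effective — both the signature and dating-window requirements are satisfied.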